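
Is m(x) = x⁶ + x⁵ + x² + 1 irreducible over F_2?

No

Check for roots in F_2: m(0) = 1; m(1) = 0 → root.
m(1) = 0, so (x − 1) divides m(x); m is reducible.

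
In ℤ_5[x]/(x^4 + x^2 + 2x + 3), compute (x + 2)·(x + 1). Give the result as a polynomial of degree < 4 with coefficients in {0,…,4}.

x^2 + 3x + 2

Multiply in ℤ_5[x]: (x + 2)·(x + 1) = x^2 + 3x + 2.
Reduced: x^2 + 3x + 2.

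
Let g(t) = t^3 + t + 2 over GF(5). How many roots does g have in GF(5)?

1

Evaluate at each of the 5 elements of GF(5):
g(0) = 2; g(1) = 4; g(2) = 2; g(3) = 2; g(4) = 0 → root.
Roots: {4}.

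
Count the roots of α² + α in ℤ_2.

2

Write f(α) = α² + α.
Evaluate at each of the 2 elements of ℤ_2:
f(0) = 0 → root; f(1) = 0 → root.
Roots: {0, 1}.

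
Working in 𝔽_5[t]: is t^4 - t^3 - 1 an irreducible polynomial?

Write h(t) = t^4 - t^3 - 1.
Check for roots in 𝔽_5: h(0) = 4; h(1) = 4; h(2) = 2; h(3) = 3; h(4) = 1.
No roots, so no linear factors.
Degree-2 irreducible divisors: test the 10 monic irreducibles of degree 2 over GF(5).
None of them divide h (all give nonzero remainder).
No irreducible factor of degree ≤ 2 exists, so h is irreducible over GF(5).

Yes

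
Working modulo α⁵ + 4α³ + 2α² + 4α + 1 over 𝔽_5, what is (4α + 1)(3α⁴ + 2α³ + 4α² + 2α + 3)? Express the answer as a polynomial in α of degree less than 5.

Multiply in 𝔽_5[α]: (4α + 1)·(3α⁴ + 2α³ + 4α² + 2α + 3) = 2α⁵ + α⁴ + 3α³ + 2α² + 4α + 3.
Reduce using α⁵ ≡ α³ + 3α² + α + 4 (mod α⁵ + 4α³ + 2α² + 4α + 1).
Reduced: α⁴ + 3α² + α + 1.

α^4 + 3α^2 + α + 1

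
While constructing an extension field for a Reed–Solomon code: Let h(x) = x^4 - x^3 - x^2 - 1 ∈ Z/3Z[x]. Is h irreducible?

No

Check for roots in Z/3Z: h(0) = 2; h(1) = 1; h(2) = 0 → root.
h(2) = 0, so (x − 2) divides h(x); h is reducible.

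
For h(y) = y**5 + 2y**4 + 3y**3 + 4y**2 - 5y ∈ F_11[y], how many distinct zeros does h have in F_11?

Evaluate at each of the 11 elements of F_11:
h(0) = 0 → root; h(1) = 5; h(2) = 6; h(3) = 1; h(4) = 1; h(5) = 7; h(6) = 9; h(7) = 7; h(8) = 10; h(9) = 2; h(10) = 7.
Roots: {0}.

1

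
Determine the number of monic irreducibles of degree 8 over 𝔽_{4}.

8160

By the necklace-counting formula, N_4(8) = (1/8) Σ_{d|8} μ(8/d)·4^d.
Divisors of 8: 1, 2, 4, 8; μ(8/d) for each: 0, 0, -1, 1.
Σ = − 4^4 + 4^8 = 65280.
N = 65280/8 = 8160.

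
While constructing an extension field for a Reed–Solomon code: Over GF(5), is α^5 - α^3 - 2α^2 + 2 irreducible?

Write h(α) = α^5 - α^3 - 2α^2 + 2.
Check for roots in GF(5): h(0) = 2; h(1) = 0 → root; h(2) = 3; h(3) = 0 → root; h(4) = 0 → root.
h(1) = 0, so (α − 1) divides h(α); h is reducible.

No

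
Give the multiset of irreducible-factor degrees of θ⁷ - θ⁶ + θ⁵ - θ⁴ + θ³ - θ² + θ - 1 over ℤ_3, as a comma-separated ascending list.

Write g(θ) = θ⁷ - θ⁶ + θ⁵ - θ⁴ + θ³ - θ² + θ - 1.
Roots in ℤ_3: g(0) = 2; g(1) = 0 → root; g(2) = 1.
Linear factors from roots: (θ - 1).
Complete factorization: g(θ) = (θ - 1)·(θ² + 1)·(θ² + θ - 1)·(θ² - θ - 1).
Factor degrees with multiplicity: 1 + 2 + 2 + 2 = 7.

1, 2, 2, 2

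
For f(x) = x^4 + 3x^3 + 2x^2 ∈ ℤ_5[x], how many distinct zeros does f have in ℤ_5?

3

Evaluate at each of the 5 elements of ℤ_5:
f(0) = 0 → root; f(1) = 1; f(2) = 3; f(3) = 0 → root; f(4) = 0 → root.
Roots: {0, 3, 4}.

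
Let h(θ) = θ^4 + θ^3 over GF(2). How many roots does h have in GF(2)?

2

Evaluate at each of the 2 elements of GF(2):
h(0) = 0 → root; h(1) = 0 → root.
Roots: {0, 1}.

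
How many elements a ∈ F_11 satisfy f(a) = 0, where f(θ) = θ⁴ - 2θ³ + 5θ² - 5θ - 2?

Evaluate at each of the 11 elements of F_11:
f(0) = 9; f(1) = 8; f(2) = 8; f(3) = 0 → root; f(4) = 10; f(5) = 0 → root; f(6) = 0 → root; f(7) = 9; f(8) = 6; f(9) = 5; f(10) = 0 → root.
Roots: {3, 5, 6, 10}.

4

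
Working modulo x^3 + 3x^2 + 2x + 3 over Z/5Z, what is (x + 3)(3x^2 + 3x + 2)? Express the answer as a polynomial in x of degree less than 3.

Multiply in Z/5Z[x]: (x + 3)·(3x^2 + 3x + 2) = 3x^3 + 2x^2 + x + 1.
Reduce using x^3 ≡ 2x^2 + 3x + 2 (mod x^3 + 3x^2 + 2x + 3).
Reduced: 3x^2 + 2.

3x^2 + 2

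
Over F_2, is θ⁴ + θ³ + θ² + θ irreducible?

Write h(θ) = θ⁴ + θ³ + θ² + θ.
Check for roots in F_2: h(0) = 0 → root; h(1) = 0 → root.
h(0) = 0, so (θ) divides h(θ); h is reducible.

No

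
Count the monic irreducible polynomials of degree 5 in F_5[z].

624

Gauss's count: N_{5}(5) = (1/5) Σ_{d|5} μ(5/d)·5^d.
Divisors of 5: 1, 5; μ(5/d) for each: -1, 1.
Σ = − 5^1 + 5^5 = 3120.
N = 3120/5 = 624.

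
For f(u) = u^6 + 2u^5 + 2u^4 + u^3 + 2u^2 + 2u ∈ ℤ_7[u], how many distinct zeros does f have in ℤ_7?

4

Evaluate at each of the 7 elements of ℤ_7:
f(0) = 0 → root; f(1) = 3; f(2) = 5; f(3) = 0 → root; f(4) = 5; f(5) = 0 → root; f(6) = 0 → root.
Roots: {0, 3, 5, 6}.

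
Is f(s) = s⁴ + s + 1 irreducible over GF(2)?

Check for roots in GF(2): f(0) = 1; f(1) = 1.
No roots, so no linear factors.
Monic irreducibles of degree 2 over GF(2): s² + s + 1.
None of them divide f (all give nonzero remainder).
No irreducible factor of degree ≤ 2 exists, so f is irreducible over GF(2).

Yes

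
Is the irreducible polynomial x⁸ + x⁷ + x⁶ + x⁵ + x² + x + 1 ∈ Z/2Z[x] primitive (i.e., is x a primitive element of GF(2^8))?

Yes

Write f(x) = x⁸ + x⁷ + x⁶ + x⁵ + x² + x + 1.
|GF(2^8)^×| = 2^8 − 1 = 255. Prime factorization: 255 = 3·5·17.
f is primitive ⇔ x has order 255 in GF(2)[x]/(f), i.e. x^(255/q) ≠ 1 for each prime q | 255.
x^(85) mod f = x⁷ + x² + 1.
x^(51) mod f = x⁶ + x⁵ + x⁴ + x³ + x² + x.
x^(15) mod f = x⁷ + x⁶ + x³ + x² + 1.
None equal 1, so x has full order 255; f is primitive.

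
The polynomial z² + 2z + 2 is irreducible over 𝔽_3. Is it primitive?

Yes

Write f(z) = z² + 2z + 2.
|GF(3^2)^×| = 3^2 − 1 = 8. Prime factorization: 8 = 2^3.
f is primitive ⇔ z has order 8 in GF(3)[z]/(f), i.e. z^(8/q) ≠ 1 for each prime q | 8.
z^(4) mod f = 2.
None equal 1, so z has full order 8; f is primitive.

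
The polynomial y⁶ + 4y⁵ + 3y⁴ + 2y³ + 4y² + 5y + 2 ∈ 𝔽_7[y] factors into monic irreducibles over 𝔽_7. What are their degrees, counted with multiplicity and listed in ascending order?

Write h(y) = y⁶ + 4y⁵ + 3y⁴ + 2y³ + 4y² + 5y + 2.
Linear factors from roots: (y + 6), (y + 4).
Complete factorization: h(y) = (y + 4)·(y + 6)·(y² + 1)·(y² + y + 3).
Factor degrees with multiplicity: 1 + 1 + 2 + 2 = 6.

1, 1, 2, 2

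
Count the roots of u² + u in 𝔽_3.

2

Write h(u) = u² + u.
Evaluate at each of the 3 elements of 𝔽_3:
h(0) = 0 → root; h(1) = 2; h(2) = 0 → root.
Roots: {0, 2}.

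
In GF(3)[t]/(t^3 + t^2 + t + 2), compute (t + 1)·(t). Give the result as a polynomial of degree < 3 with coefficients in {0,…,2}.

t^2 + t

Multiply in GF(3)[t]: (t + 1)·(t) = t^2 + t.
Reduced: t^2 + t.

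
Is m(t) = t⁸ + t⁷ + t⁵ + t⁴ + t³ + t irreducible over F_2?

No

Check for roots in F_2: m(0) = 0 → root; m(1) = 0 → root.
m(0) = 0, so (t) divides m(t); m is reducible.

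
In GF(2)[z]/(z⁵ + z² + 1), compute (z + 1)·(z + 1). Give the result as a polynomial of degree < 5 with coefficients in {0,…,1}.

Multiply in GF(2)[z]: (z + 1)·(z + 1) = z² + 1.
Reduced: z² + 1.

z^2 + 1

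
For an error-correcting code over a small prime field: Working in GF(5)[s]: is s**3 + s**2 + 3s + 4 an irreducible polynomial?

Write P(s) = s**3 + s**2 + 3s + 4.
Check for roots in GF(5): P(0) = 4; P(1) = 4; P(2) = 2; P(3) = 4; P(4) = 1.
No roots. A degree-3 polynomial over a field with no linear factor is irreducible.

Yes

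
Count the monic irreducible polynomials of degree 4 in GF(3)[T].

By the necklace-counting formula, N_3(4) = (1/4) Σ_{d|4} μ(4/d)·3^d.
Divisors of 4: 1, 2, 4; μ(4/d) for each: 0, -1, 1.
Σ = − 3^2 + 3^4 = 72.
N = 72/4 = 18.

18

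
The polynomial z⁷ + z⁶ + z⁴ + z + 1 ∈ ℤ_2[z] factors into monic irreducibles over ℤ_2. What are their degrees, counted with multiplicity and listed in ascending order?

7

Write g(z) = z⁷ + z⁶ + z⁴ + z + 1.
Roots in ℤ_2: g(0) = 1; g(1) = 1.
Complete factorization: g(z) = (z⁷ + z⁶ + z⁴ + z + 1).
Factor degrees with multiplicity: 7 = 7.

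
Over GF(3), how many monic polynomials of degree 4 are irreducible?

x^(3^4) − x is the product of all monic irreducibles of degree dividing 4; Möbius inversion gives N = (1/4) Σ μ(4/d)·3^d.
Divisors of 4: 1, 2, 4; μ(4/d) for each: 0, -1, 1.
Σ = − 3^2 + 3^4 = 72.
N = 72/4 = 18.

18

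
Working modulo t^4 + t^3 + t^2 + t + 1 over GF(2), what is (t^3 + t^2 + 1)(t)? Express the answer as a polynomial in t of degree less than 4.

Multiply in GF(2)[t]: (t^3 + t^2 + 1)·(t) = t^4 + t^3 + t.
Reduce using t^4 ≡ t^3 + t^2 + t + 1 (mod t^4 + t^3 + t^2 + t + 1).
Reduced: t^2 + 1.

t^2 + 1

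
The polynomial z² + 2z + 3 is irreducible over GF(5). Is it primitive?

Yes

Write f(z) = z² + 2z + 3.
|GF(5^2)^×| = 5^2 − 1 = 24. Prime factorization: 24 = 2^3·3.
f is primitive ⇔ z has order 24 in GF(5)[z]/(f), i.e. z^(24/q) ≠ 1 for each prime q | 24.
z^(12) mod f = 4.
z^(8) mod f = 4z + 1.
None equal 1, so z has full order 24; f is primitive.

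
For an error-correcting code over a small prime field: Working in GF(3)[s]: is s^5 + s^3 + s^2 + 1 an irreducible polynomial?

Write h(s) = s^5 + s^3 + s^2 + 1.
Check for roots in GF(3): h(0) = 1; h(1) = 1; h(2) = 0 → root.
h(2) = 0, so (s − 2) divides h(s); h is reducible.

No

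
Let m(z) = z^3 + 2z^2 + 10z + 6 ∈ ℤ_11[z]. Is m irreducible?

No

Check each element of ℤ_11 for a root: m(0)=6, m(1)=8, m(2)=9, m(3)=4, m(4)=10, m(5)=0, m(6)=2, m(7)=0, m(8)=0, m(9)=8, m(10)=8.
m(5) = 0, so (z − 5) divides m(z); m is reducible.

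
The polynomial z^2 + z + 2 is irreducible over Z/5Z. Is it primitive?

Write f(z) = z^2 + z + 2.
|GF(5^2)^×| = 5^2 − 1 = 24. Prime factorization: 24 = 2^3·3.
f is primitive ⇔ z has order 24 in GF(5)[z]/(f), i.e. z^(24/q) ≠ 1 for each prime q | 24.
z^(12) mod f = 4.
z^(8) mod f = 3z + 1.
None equal 1, so z has full order 24; f is primitive.

Yes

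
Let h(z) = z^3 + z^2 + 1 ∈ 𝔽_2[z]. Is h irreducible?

Yes

Check for roots in 𝔽_2: h(0) = 1; h(1) = 1.
No roots. A degree-3 polynomial over a field with no linear factor is irreducible.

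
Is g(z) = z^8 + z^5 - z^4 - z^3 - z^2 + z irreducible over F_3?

No

Check for roots in F_3: g(0) = 0 → root; g(1) = 0 → root; g(2) = 1.
g(0) = 0, so (z) divides g(z); g is reducible.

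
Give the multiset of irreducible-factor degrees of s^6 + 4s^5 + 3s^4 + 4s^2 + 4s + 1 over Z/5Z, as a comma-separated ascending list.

1, 2, 3

Write h(s) = s^6 + 4s^5 + 3s^4 + 4s^2 + 4s + 1.
Roots in Z/5Z: h(0) = 1; h(1) = 2; h(2) = 0 → root; h(3) = 3; h(4) = 1.
Linear factors from roots: (s + 3).
Complete factorization: h(s) = (s + 3)·(s^2 + 4s + 2)·(s^3 + 2s^2 + 1).
Factor degrees with multiplicity: 1 + 2 + 3 = 6.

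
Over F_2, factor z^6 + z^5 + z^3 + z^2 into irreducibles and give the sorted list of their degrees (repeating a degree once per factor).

1, 1, 1, 1, 2

Write h(z) = z^6 + z^5 + z^3 + z^2.
Roots in F_2: h(0) = 0 → root; h(1) = 0 → root.
Linear factors from roots: (z), (z + 1).
Complete factorization: h(z) = (z)^2·(z + 1)^2·(z^2 + z + 1).
Factor degrees with multiplicity: 1 + 1 + 1 + 1 + 2 = 6.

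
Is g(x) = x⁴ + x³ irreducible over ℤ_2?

No

Check for roots in ℤ_2: g(0) = 0 → root; g(1) = 0 → root.
g(0) = 0, so (x) divides g(x); g is reducible.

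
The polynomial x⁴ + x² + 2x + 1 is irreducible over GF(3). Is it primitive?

No

Write f(x) = x⁴ + x² + 2x + 1.
|GF(3^4)^×| = 3^4 − 1 = 80. Prime factorization: 80 = 2^4·5.
f is primitive ⇔ x has order 80 in GF(3)[x]/(f), i.e. x^(80/q) ≠ 1 for each prime q | 80.
x^(40) mod f = 1
x^(16) mod f = 2x³ + 2.
Since x^(40) = 1, the order of x divides 40 < 80; not primitive.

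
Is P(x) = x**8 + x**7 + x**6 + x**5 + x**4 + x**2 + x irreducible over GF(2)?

Check for roots in GF(2): P(0) = 0 → root; P(1) = 1.
P(0) = 0, so (x) divides P(x); P is reducible.

No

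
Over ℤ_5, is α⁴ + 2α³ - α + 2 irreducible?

Write f(α) = α⁴ + 2α³ - α + 2.
Check for roots in ℤ_5: f(0) = 2; f(1) = 4; f(2) = 2; f(3) = 4; f(4) = 2.
No roots, so no linear factors.
Degree-2 irreducible divisors: test the 10 monic irreducibles of degree 2 over GF(5).
None of them divide f (all give nonzero remainder).
No irreducible factor of degree ≤ 2 exists, so f is irreducible over GF(5).

Yes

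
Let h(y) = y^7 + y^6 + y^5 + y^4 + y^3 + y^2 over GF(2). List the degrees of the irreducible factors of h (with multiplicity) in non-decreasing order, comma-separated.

Roots in GF(2): h(0) = 0 → root; h(1) = 0 → root.
Linear factors from roots: (y), (y + 1).
Complete factorization: h(y) = (y + 1)·(y)^2·(y^2 + y + 1)^2.
Factor degrees with multiplicity: 1 + 1 + 1 + 2 + 2 = 7.

1, 1, 1, 2, 2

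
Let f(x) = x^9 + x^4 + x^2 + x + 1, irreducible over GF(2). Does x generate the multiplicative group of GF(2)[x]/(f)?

|GF(2^9)^×| = 2^9 − 1 = 511. Prime factorization: 511 = 7·73.
f is primitive ⇔ x has order 511 in GF(2)[x]/(f), i.e. x^(511/q) ≠ 1 for each prime q | 511.
x^(73) mod f = 1
x^(7) mod f = x^7.
Since x^(73) = 1, the order of x divides 73 < 511; not primitive.

No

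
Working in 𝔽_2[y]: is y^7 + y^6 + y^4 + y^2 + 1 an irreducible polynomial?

Write g(y) = y^7 + y^6 + y^4 + y^2 + 1.
Check for roots in 𝔽_2: g(0) = 1; g(1) = 1.
No roots, so no linear factors.
Monic irreducibles of degree 2 over GF(2): y^2 + y + 1.
None of them divide g (all give nonzero remainder).
Monic irreducibles of degree 3 over GF(2): y^3 + y + 1, y^3 + y^2 + 1.
None of them divide g (all give nonzero remainder).
No irreducible factor of degree ≤ 3 exists, so g is irreducible over GF(2).

Yes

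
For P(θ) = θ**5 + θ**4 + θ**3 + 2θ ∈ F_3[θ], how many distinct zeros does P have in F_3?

Evaluate at each of the 3 elements of F_3:
P(0) = 0 → root; P(1) = 2; P(2) = 0 → root.
Roots: {0, 2}.

2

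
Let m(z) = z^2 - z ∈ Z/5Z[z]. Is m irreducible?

Check for roots in Z/5Z: m(0) = 0 → root; m(1) = 0 → root; m(2) = 2; m(3) = 1; m(4) = 2.
m(0) = 0, so (z) divides m(z); m is reducible.

No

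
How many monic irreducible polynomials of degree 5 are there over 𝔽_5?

x^(5^5) − x is the product of all monic irreducibles of degree dividing 5; Möbius inversion gives N = (1/5) Σ μ(5/d)·5^d.
Divisors of 5: 1, 5; μ(5/d) for each: -1, 1.
Σ = − 5^1 + 5^5 = 3120.
N = 3120/5 = 624.

624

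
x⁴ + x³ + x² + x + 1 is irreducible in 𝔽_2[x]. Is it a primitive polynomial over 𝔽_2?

No

Write f(x) = x⁴ + x³ + x² + x + 1.
|GF(2^4)^×| = 2^4 − 1 = 15. Prime factorization: 15 = 3·5.
f is primitive ⇔ x has order 15 in GF(2)[x]/(f), i.e. x^(15/q) ≠ 1 for each prime q | 15.
x^(5) mod f = 1
x^(3) mod f = x³.
Since x^(5) = 1, the order of x divides 5 < 15; not primitive.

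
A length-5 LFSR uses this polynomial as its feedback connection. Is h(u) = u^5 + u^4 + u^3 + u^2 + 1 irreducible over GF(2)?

Yes

Check for roots in GF(2): h(0) = 1; h(1) = 1.
No roots, so no linear factors.
Monic irreducibles of degree 2 over GF(2): u^2 + u + 1.
None of them divide h (all give nonzero remainder).
No irreducible factor of degree ≤ 2 exists, so h is irreducible over GF(2).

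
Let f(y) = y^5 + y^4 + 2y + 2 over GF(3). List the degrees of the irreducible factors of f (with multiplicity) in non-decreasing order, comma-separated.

Roots in GF(3): f(0) = 2; f(1) = 0 → root; f(2) = 0 → root.
Linear factors from roots: (y + 2), (y + 1).
Complete factorization: f(y) = (y + 2)·(y + 1)^2·(y^2 + 1).
Factor degrees with multiplicity: 1 + 1 + 1 + 2 = 5.

1, 1, 1, 2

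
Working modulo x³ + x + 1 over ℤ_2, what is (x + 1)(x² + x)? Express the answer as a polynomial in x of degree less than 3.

1

Multiply in ℤ_2[x]: (x + 1)·(x² + x) = x³ + x.
Reduce using x³ ≡ x + 1 (mod x³ + x + 1).
Reduced: 1.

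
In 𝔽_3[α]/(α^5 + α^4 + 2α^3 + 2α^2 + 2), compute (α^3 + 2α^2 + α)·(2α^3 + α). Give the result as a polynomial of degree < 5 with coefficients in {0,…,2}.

2α + 2

Multiply in 𝔽_3[α]: (α^3 + 2α^2 + α)·(2α^3 + α) = 2α^6 + α^5 + 2α^3 + α^2.
Reduce using α^5 ≡ 2α^4 + α^3 + α^2 + 1 (mod α^5 + α^4 + 2α^3 + 2α^2 + 2).
Reduced: 2α + 2.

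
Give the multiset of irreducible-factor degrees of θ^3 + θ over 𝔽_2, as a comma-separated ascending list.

Write g(θ) = θ^3 + θ.
Roots in 𝔽_2: g(0) = 0 → root; g(1) = 0 → root.
Linear factors from roots: (θ), (θ + 1).
Complete factorization: g(θ) = (θ)·(θ + 1)^2.
Factor degrees with multiplicity: 1 + 1 + 1 = 3.

1, 1, 1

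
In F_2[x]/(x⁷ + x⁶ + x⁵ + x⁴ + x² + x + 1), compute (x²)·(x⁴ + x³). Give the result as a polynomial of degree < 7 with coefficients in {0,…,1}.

Multiply in F_2[x]: (x²)·(x⁴ + x³) = x⁶ + x⁵.
Reduced: x⁶ + x⁵.

x^6 + x^5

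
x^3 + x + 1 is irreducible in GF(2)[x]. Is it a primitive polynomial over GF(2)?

Yes

Write f(x) = x^3 + x + 1.
|GF(2^3)^×| = 2^3 − 1 = 7. Prime factorization: 7 = 7.
f is primitive ⇔ x has order 7 in GF(2)[x]/(f), i.e. x^(7/q) ≠ 1 for each prime q | 7.
x^(1) mod f = x.
None equal 1, so x has full order 7; f is primitive.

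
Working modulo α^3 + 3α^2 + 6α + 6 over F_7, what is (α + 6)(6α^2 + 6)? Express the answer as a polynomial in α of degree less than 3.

Multiply in F_7[α]: (α + 6)·(6α^2 + 6) = 6α^3 + α^2 + 6α + 1.
Reduce using α^3 ≡ 4α^2 + α + 1 (mod α^3 + 3α^2 + 6α + 6).
Reduced: 4α^2 + 5α.

4α^2 + 5α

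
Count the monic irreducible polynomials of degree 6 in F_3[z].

116

x^(3^6) − x is the product of all monic irreducibles of degree dividing 6; Möbius inversion gives N = (1/6) Σ μ(6/d)·3^d.
Divisors of 6: 1, 2, 3, 6; μ(6/d) for each: 1, -1, -1, 1.
Σ = 3^1 − 3^2 − 3^3 + 3^6 = 696.
N = 696/6 = 116.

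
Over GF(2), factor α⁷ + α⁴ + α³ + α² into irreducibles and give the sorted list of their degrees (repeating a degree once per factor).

1, 1, 1, 1, 3

Write g(α) = α⁷ + α⁴ + α³ + α².
Roots in GF(2): g(0) = 0 → root; g(1) = 0 → root.
Linear factors from roots: (α), (α + 1).
Complete factorization: g(α) = (α)^2·(α + 1)^2·(α³ + α + 1).
Factor degrees with multiplicity: 1 + 1 + 1 + 1 + 3 = 7.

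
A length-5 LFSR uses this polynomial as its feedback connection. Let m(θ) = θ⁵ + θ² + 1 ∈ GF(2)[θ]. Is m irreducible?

Yes

Check for roots in GF(2): m(0) = 1; m(1) = 1.
No roots, so no linear factors.
Monic irreducibles of degree 2 over GF(2): θ² + θ + 1.
None of them divide m (all give nonzero remainder).
No irreducible factor of degree ≤ 2 exists, so m is irreducible over GF(2).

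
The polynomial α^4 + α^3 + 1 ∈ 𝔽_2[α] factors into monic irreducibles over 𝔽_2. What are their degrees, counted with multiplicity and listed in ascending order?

4

Write h(α) = α^4 + α^3 + 1.
Roots in 𝔽_2: h(0) = 1; h(1) = 1.
Complete factorization: h(α) = (α^4 + α^3 + 1).
Factor degrees with multiplicity: 4 = 4.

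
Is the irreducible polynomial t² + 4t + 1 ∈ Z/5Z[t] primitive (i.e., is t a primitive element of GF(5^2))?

No

Write f(t) = t² + 4t + 1.
|GF(5^2)^×| = 5^2 − 1 = 24. Prime factorization: 24 = 2^3·3.
f is primitive ⇔ t has order 24 in GF(5)[t]/(f), i.e. t^(24/q) ≠ 1 for each prime q | 24.
t^(12) mod f = 1
t^(8) mod f = t + 4.
Since t^(12) = 1, the order of t divides 12 < 24; not primitive.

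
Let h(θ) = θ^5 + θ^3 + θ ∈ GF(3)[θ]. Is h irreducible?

No

Check for roots in GF(3): h(0) = 0 → root; h(1) = 0 → root; h(2) = 0 → root.
h(0) = 0, so (θ) divides h(θ); h is reducible.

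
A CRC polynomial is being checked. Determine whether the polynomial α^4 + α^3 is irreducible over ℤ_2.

Write f(α) = α^4 + α^3.
Check for roots in ℤ_2: f(0) = 0 → root; f(1) = 0 → root.
f(0) = 0, so (α) divides f(α); f is reducible.

No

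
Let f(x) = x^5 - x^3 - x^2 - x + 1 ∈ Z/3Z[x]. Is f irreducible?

Check for roots in Z/3Z: f(0) = 1; f(1) = 2; f(2) = 1.
No roots, so no linear factors.
Monic irreducibles of degree 2 over GF(3): x^2 + 1, x^2 + x - 1, x^2 - x - 1.
None of them divide f (all give nonzero remainder).
No irreducible factor of degree ≤ 2 exists, so f is irreducible over GF(3).

Yes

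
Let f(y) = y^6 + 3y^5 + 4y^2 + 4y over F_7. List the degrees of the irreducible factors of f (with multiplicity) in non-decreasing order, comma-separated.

Linear factors from roots: (y).
Complete factorization: f(y) = (y)·(y^2 + y + 6)·(y^3 + 2y^2 + 6y + 3).
Factor degrees with multiplicity: 1 + 2 + 3 = 6.

1, 2, 3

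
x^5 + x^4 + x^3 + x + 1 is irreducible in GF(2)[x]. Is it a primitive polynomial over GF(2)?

Write f(x) = x^5 + x^4 + x^3 + x + 1.
|GF(2^5)^×| = 2^5 − 1 = 31. Prime factorization: 31 = 31.
f is primitive ⇔ x has order 31 in GF(2)[x]/(f), i.e. x^(31/q) ≠ 1 for each prime q | 31.
x^(1) mod f = x.
None equal 1, so x has full order 31; f is primitive.

Yes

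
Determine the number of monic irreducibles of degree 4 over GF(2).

3

x^(2^4) − x is the product of all monic irreducibles of degree dividing 4; Möbius inversion gives N = (1/4) Σ μ(4/d)·2^d.
Divisors of 4: 1, 2, 4; μ(4/d) for each: 0, -1, 1.
Σ = − 2^2 + 2^4 = 12.
N = 12/4 = 3.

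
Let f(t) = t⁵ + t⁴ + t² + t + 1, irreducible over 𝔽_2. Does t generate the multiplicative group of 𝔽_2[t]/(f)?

Yes

|GF(2^5)^×| = 2^5 − 1 = 31. Prime factorization: 31 = 31.
f is primitive ⇔ t has order 31 in GF(2)[t]/(f), i.e. t^(31/q) ≠ 1 for each prime q | 31.
t^(1) mod f = t.
None equal 1, so t has full order 31; f is primitive.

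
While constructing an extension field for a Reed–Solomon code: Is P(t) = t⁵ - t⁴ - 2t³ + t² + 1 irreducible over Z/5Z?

Check for roots in Z/5Z: P(0) = 1; P(1) = 0 → root; P(2) = 0 → root; P(3) = 3; P(4) = 2.
P(1) = 0, so (t − 1) divides P(t); P is reducible.

No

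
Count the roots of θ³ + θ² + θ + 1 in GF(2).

1

Write h(θ) = θ³ + θ² + θ + 1.
Evaluate at each of the 2 elements of GF(2):
h(0) = 1; h(1) = 0 → root.
Roots: {1}.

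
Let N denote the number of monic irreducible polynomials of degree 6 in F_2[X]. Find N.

Gauss's count: N_{2}(6) = (1/6) Σ_{d|6} μ(6/d)·2^d.
Divisors of 6: 1, 2, 3, 6; μ(6/d) for each: 1, -1, -1, 1.
Σ = 2^1 − 2^2 − 2^3 + 2^6 = 54.
N = 54/6 = 9.

9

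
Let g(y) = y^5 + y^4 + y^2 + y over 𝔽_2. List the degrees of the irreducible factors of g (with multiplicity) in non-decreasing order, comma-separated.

Roots in 𝔽_2: g(0) = 0 → root; g(1) = 0 → root.
Linear factors from roots: (y), (y + 1).
Complete factorization: g(y) = (y)·(y + 1)^2·(y^2 + y + 1).
Factor degrees with multiplicity: 1 + 1 + 1 + 2 = 5.

1, 1, 1, 2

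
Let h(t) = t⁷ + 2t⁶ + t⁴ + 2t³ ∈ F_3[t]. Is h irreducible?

Check for roots in F_3: h(0) = 0 → root; h(1) = 0 → root; h(2) = 0 → root.
h(0) = 0, so (t) divides h(t); h is reducible.

No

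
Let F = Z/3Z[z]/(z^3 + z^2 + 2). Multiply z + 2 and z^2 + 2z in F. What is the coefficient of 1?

1

Multiply in Z/3Z[z]: (z + 2)·(z^2 + 2z) = z^3 + z^2 + z.
Reduce using z^3 ≡ 2z^2 + 1 (mod z^3 + z^2 + 2).
Reduced: z + 1.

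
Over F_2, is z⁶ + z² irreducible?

No

Write h(z) = z⁶ + z².
Check for roots in F_2: h(0) = 0 → root; h(1) = 0 → root.
h(0) = 0, so (z) divides h(z); h is reducible.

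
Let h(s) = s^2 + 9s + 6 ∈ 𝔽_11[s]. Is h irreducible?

Check each element of 𝔽_11 for a root: h(0)=6, h(1)=5, h(2)=6, h(3)=9, h(4)=3, h(5)=10, h(6)=8, h(7)=8, h(8)=10, h(9)=3, h(10)=9.
No roots. A degree-2 polynomial over a field with no linear factor is irreducible.

Yes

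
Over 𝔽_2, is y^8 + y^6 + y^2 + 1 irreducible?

No

Write m(y) = y^8 + y^6 + y^2 + 1.
Check for roots in 𝔽_2: m(0) = 1; m(1) = 0 → root.
m(1) = 0, so (y − 1) divides m(y); m is reducible.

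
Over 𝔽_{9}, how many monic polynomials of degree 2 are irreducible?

36

By the necklace-counting formula, N_9(2) = (1/2) Σ_{d|2} μ(2/d)·9^d.
Divisors of 2: 1, 2; μ(2/d) for each: -1, 1.
Σ = − 9^1 + 9^2 = 72.
N = 72/2 = 36.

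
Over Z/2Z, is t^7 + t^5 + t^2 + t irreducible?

Write h(t) = t^7 + t^5 + t^2 + t.
Check for roots in Z/2Z: h(0) = 0 → root; h(1) = 0 → root.
h(0) = 0, so (t) divides h(t); h is reducible.

No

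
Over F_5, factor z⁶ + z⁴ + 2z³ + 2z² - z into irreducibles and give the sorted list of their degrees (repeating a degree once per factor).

1, 1, 2, 2

Write h(z) = z⁶ + z⁴ + 2z³ + 2z² - z.
Roots in F_5: h(0) = 0 → root; h(1) = 0 → root; h(2) = 2; h(3) = 4; h(4) = 3.
Linear factors from roots: (z), (z - 1).
Complete factorization: h(z) = (z)·(z - 1)·(z² - 2z - 1)^2.
Factor degrees with multiplicity: 1 + 1 + 2 + 2 = 6.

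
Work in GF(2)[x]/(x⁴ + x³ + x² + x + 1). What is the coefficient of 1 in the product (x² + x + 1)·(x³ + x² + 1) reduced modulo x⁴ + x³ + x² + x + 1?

Multiply in GF(2)[x]: (x² + x + 1)·(x³ + x² + 1) = x⁵ + x + 1.
Reduce using x⁴ ≡ x³ + x² + x + 1 (mod x⁴ + x³ + x² + x + 1).
Reduced: x.

0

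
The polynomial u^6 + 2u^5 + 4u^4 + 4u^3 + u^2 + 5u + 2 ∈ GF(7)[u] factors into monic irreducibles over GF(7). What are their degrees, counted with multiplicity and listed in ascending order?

Write g(u) = u^6 + 2u^5 + 4u^4 + 4u^3 + u^2 + 5u + 2.
Linear factors from roots: (u + 4), (u + 3), (u + 2).
Complete factorization: g(u) = (u + 2)·(u + 4)·(u + 3)^2·(u^2 + 4u + 1).
Factor degrees with multiplicity: 1 + 1 + 1 + 1 + 2 = 6.

1, 1, 1, 1, 2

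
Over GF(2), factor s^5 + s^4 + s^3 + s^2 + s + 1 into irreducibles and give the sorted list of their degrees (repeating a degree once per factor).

Write g(s) = s^5 + s^4 + s^3 + s^2 + s + 1.
Roots in GF(2): g(0) = 1; g(1) = 0 → root.
Linear factors from roots: (s + 1).
Complete factorization: g(s) = (s + 1)·(s^2 + s + 1)^2.
Factor degrees with multiplicity: 1 + 2 + 2 = 5.

1, 2, 2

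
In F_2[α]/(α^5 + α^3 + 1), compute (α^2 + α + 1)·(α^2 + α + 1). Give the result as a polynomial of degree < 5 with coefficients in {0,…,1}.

Multiply in F_2[α]: (α^2 + α + 1)·(α^2 + α + 1) = α^4 + α^2 + 1.
Reduced: α^4 + α^2 + 1.

α^4 + α^2 + 1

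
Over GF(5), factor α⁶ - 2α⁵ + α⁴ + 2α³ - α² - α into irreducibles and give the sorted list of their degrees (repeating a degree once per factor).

Write g(α) = α⁶ - 2α⁵ + α⁴ + 2α³ - α² - α.
Roots in GF(5): g(0) = 0 → root; g(1) = 0 → root; g(2) = 1; g(3) = 1; g(4) = 2.
Linear factors from roots: (α), (α - 1).
Complete factorization: g(α) = (α)·(α - 1)·(α² - 2)·(α² - α + 2).
Factor degrees with multiplicity: 1 + 1 + 2 + 2 = 6.

1, 1, 2, 2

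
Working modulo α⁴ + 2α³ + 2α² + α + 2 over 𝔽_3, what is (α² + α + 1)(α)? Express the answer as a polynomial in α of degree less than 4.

α^3 + α^2 + α

Multiply in 𝔽_3[α]: (α² + α + 1)·(α) = α³ + α² + α.
Reduced: α³ + α² + α.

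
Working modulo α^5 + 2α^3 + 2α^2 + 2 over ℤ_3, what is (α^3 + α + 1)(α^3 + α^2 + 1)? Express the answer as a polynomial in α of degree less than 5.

Multiply in ℤ_3[α]: (α^3 + α + 1)·(α^3 + α^2 + 1) = α^6 + α^5 + α^4 + α^2 + α + 1.
Reduce using α^5 ≡ α^3 + α^2 + 1 (mod α^5 + 2α^3 + 2α^2 + 2).
Reduced: 2α^4 + 2α^3 + 2α^2 + 2α + 2.

2α^4 + 2α^3 + 2α^2 + 2α + 2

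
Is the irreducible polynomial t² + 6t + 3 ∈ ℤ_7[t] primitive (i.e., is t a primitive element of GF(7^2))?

Write f(t) = t² + 6t + 3.
|GF(7^2)^×| = 7^2 − 1 = 48. Prime factorization: 48 = 2^4·3.
f is primitive ⇔ t has order 48 in GF(7)[t]/(f), i.e. t^(48/q) ≠ 1 for each prime q | 48.
t^(24) mod f = 6.
t^(16) mod f = 2.
None equal 1, so t has full order 48; f is primitive.

Yes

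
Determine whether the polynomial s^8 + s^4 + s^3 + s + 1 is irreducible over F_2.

Yes

Write m(s) = s^8 + s^4 + s^3 + s + 1.
Check for roots in F_2: m(0) = 1; m(1) = 1.
No roots, so no linear factors.
Monic irreducibles of degree 2 over GF(2): s^2 + s + 1.
None of them divide m (all give nonzero remainder).
Monic irreducibles of degree 3 over GF(2): s^3 + s + 1, s^3 + s^2 + 1.
None of them divide m (all give nonzero remainder).
Monic irreducibles of degree 4 over GF(2): s^4 + s + 1, s^4 + s^3 + 1, s^4 + s^3 + s^2 + s + 1.
None of them divide m (all give nonzero remainder).
No irreducible factor of degree ≤ 4 exists, so m is irreducible over GF(2).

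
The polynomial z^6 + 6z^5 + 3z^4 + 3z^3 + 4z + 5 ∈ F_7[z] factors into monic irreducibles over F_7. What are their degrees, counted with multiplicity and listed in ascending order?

1, 2, 3

Write f(z) = z^6 + 6z^5 + 3z^4 + 3z^3 + 4z + 5.
Linear factors from roots: (z + 3).
Complete factorization: f(z) = (z + 3)·(z^2 + 1)·(z^3 + 3z^2 + 4).
Factor degrees with multiplicity: 1 + 2 + 3 = 6.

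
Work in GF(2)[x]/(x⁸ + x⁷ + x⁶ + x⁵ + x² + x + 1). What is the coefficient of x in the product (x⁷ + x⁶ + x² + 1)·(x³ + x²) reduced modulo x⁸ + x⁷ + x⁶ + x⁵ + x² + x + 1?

0

Multiply in GF(2)[x]: (x⁷ + x⁶ + x² + 1)·(x³ + x²) = x¹⁰ + x⁸ + x⁵ + x⁴ + x³ + x².
Reduce using x⁸ ≡ x⁷ + x⁶ + x⁵ + x² + x + 1 (mod x⁸ + x⁷ + x⁶ + x⁵ + x² + x + 1).
Reduced: x⁷ + x³ + 1.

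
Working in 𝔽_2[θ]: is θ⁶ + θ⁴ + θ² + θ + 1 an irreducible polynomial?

Write f(θ) = θ⁶ + θ⁴ + θ² + θ + 1.
Check for roots in 𝔽_2: f(0) = 1; f(1) = 1.
No roots, so no linear factors.
Monic irreducibles of degree 2 over GF(2): θ² + θ + 1.
None of them divide f (all give nonzero remainder).
Monic irreducibles of degree 3 over GF(2): θ³ + θ + 1, θ³ + θ² + 1.
None of them divide f (all give nonzero remainder).
No irreducible factor of degree ≤ 3 exists, so f is irreducible over GF(2).

Yes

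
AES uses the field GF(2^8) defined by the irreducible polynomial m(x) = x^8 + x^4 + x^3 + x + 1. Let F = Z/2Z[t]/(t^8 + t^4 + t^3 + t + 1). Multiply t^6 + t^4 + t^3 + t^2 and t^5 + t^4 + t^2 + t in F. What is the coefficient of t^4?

1

Multiply in Z/2Z[t]: (t^6 + t^4 + t^3 + t^2)·(t^5 + t^4 + t^2 + t) = t^11 + t^10 + t^9 + t^8 + t^7 + t^3.
Reduce using t^8 ≡ t^4 + t^3 + t + 1 (mod t^8 + t^4 + t^3 + t + 1).
Reduced: t^4 + 1.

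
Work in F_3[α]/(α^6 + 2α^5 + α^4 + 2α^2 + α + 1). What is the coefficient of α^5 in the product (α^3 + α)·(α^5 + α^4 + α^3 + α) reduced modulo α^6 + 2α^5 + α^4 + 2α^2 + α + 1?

2

Multiply in F_3[α]: (α^3 + α)·(α^5 + α^4 + α^3 + α) = α^8 + α^7 + 2α^6 + α^5 + 2α^4 + α^2.
Reduce using α^6 ≡ α^5 + 2α^4 + α^2 + 2α + 2 (mod α^6 + 2α^5 + α^4 + 2α^2 + α + 1).
Reduced: 2α^5 + α^3 + α^2 + α.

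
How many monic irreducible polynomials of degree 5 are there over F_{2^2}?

204

The number of monic irreducibles of degree 5 over GF(4) is (1/5)·Σ_{d∣5} μ(5/d) 4^d.
Divisors of 5: 1, 5; μ(5/d) for each: -1, 1.
Σ = − 4^1 + 4^5 = 1020.
N = 1020/5 = 204.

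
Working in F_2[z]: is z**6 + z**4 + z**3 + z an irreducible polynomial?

No

Write f(z) = z**6 + z**4 + z**3 + z.
Check for roots in F_2: f(0) = 0 → root; f(1) = 0 → root.
f(0) = 0, so (z) divides f(z); f is reducible.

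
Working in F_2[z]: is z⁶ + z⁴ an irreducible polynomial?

No

Write f(z) = z⁶ + z⁴.
Check for roots in F_2: f(0) = 0 → root; f(1) = 0 → root.
f(0) = 0, so (z) divides f(z); f is reducible.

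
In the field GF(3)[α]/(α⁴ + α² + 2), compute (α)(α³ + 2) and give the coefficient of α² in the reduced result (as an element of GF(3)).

2

Multiply in GF(3)[α]: (α)·(α³ + 2) = α⁴ + 2α.
Reduce using α⁴ ≡ 2α² + 1 (mod α⁴ + α² + 2).
Reduced: 2α² + 2α + 1.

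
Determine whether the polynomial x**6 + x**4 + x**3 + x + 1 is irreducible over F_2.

Yes

Write P(x) = x**6 + x**4 + x**3 + x + 1.
Check for roots in F_2: P(0) = 1; P(1) = 1.
No roots, so no linear factors.
Monic irreducibles of degree 2 over GF(2): x**2 + x + 1.
None of them divide P (all give nonzero remainder).
Monic irreducibles of degree 3 over GF(2): x**3 + x + 1, x**3 + x**2 + 1.
None of them divide P (all give nonzero remainder).
No irreducible factor of degree ≤ 3 exists, so P is irreducible over GF(2).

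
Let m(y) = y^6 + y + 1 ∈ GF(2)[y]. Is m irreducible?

Yes

Check for roots in GF(2): m(0) = 1; m(1) = 1.
No roots, so no linear factors.
Monic irreducibles of degree 2 over GF(2): y^2 + y + 1.
None of them divide m (all give nonzero remainder).
Monic irreducibles of degree 3 over GF(2): y^3 + y + 1, y^3 + y^2 + 1.
None of them divide m (all give nonzero remainder).
No irreducible factor of degree ≤ 3 exists, so m is irreducible over GF(2).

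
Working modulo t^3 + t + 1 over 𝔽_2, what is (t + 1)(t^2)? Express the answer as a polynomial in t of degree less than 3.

Multiply in 𝔽_2[t]: (t + 1)·(t^2) = t^3 + t^2.
Reduce using t^3 ≡ t + 1 (mod t^3 + t + 1).
Reduced: t^2 + t + 1.

t^2 + t + 1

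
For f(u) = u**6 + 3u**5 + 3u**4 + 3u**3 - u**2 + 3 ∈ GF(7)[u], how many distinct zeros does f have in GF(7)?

Evaluate at each of the 7 elements of GF(7):
f(0) = 3; f(1) = 5; f(2) = 0 → root; f(3) = 5; f(4) = 2; f(5) = 5; f(6) = 0 → root.
Roots: {2, 6}.

2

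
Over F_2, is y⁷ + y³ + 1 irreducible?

Yes

Write f(y) = y⁷ + y³ + 1.
Check for roots in F_2: f(0) = 1; f(1) = 1.
No roots, so no linear factors.
Monic irreducibles of degree 2 over GF(2): y² + y + 1.
None of them divide f (all give nonzero remainder).
Monic irreducibles of degree 3 over GF(2): y³ + y + 1, y³ + y² + 1.
None of them divide f (all give nonzero remainder).
No irreducible factor of degree ≤ 3 exists, so f is irreducible over GF(2).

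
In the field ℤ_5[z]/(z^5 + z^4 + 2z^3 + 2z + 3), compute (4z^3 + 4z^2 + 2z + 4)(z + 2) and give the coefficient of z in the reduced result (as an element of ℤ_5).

3

Multiply in ℤ_5[z]: (4z^3 + 4z^2 + 2z + 4)·(z + 2) = 4z^4 + 2z^3 + 3z + 3.
Reduced: 4z^4 + 2z^3 + 3z + 3.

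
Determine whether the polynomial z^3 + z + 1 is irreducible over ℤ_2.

Write g(z) = z^3 + z + 1.
Check for roots in ℤ_2: g(0) = 1; g(1) = 1.
No roots. A degree-3 polynomial over a field with no linear factor is irreducible.

Yes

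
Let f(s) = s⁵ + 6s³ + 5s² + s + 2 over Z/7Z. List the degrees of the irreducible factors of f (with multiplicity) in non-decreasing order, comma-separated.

1, 2, 2

Linear factors from roots: (s + 4).
Complete factorization: f(s) = (s + 4)·(s² + 4s + 1)·(s² + 6s + 4).
Factor degrees with multiplicity: 1 + 2 + 2 = 5.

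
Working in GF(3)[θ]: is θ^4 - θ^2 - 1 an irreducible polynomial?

Yes

Write f(θ) = θ^4 - θ^2 - 1.
Check for roots in GF(3): f(0) = 2; f(1) = 2; f(2) = 2.
No roots, so no linear factors.
Monic irreducibles of degree 2 over GF(3): θ^2 + 1, θ^2 + θ - 1, θ^2 - θ - 1.
None of them divide f (all give nonzero remainder).
No irreducible factor of degree ≤ 2 exists, so f is irreducible over GF(3).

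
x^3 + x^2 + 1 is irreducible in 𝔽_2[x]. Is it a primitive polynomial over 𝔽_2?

Write f(x) = x^3 + x^2 + 1.
|GF(2^3)^×| = 2^3 − 1 = 7. Prime factorization: 7 = 7.
f is primitive ⇔ x has order 7 in GF(2)[x]/(f), i.e. x^(7/q) ≠ 1 for each prime q | 7.
x^(1) mod f = x.
None equal 1, so x has full order 7; f is primitive.

Yes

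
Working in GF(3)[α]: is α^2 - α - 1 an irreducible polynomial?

Write g(α) = α^2 - α - 1.
Check for roots in GF(3): g(0) = 2; g(1) = 2; g(2) = 1.
No roots. A degree-2 polynomial over a field with no linear factor is irreducible.

Yes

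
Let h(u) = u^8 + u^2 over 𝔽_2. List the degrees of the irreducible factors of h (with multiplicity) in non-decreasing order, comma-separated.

1, 1, 1, 1, 2, 2

Roots in 𝔽_2: h(0) = 0 → root; h(1) = 0 → root.
Linear factors from roots: (u), (u + 1).
Complete factorization: h(u) = (u)^2·(u + 1)^2·(u^2 + u + 1)^2.
Factor degrees with multiplicity: 1 + 1 + 1 + 1 + 2 + 2 = 8.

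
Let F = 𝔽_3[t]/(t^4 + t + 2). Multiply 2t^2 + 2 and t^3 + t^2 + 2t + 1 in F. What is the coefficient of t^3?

Multiply in 𝔽_3[t]: (2t^2 + 2)·(t^3 + t^2 + 2t + 1) = 2t^5 + 2t^4 + t^2 + t + 2.
Reduce using t^4 ≡ 2t + 1 (mod t^4 + t + 2).
Reduced: 2t^2 + t + 1.

0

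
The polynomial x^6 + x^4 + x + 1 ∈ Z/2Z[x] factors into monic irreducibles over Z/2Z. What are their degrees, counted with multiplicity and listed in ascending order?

Write h(x) = x^6 + x^4 + x + 1.
Roots in Z/2Z: h(0) = 1; h(1) = 0 → root.
Linear factors from roots: (x + 1).
Complete factorization: h(x) = (x + 1)·(x^2 + x + 1)·(x^3 + x + 1).
Factor degrees with multiplicity: 1 + 2 + 3 = 6.

1, 2, 3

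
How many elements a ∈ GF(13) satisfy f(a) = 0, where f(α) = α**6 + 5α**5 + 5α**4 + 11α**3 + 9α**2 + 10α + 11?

4

Evaluate at each of the 13 elements of GF(13):
f(0) = 11; f(1) = 0 → root; f(2) = 4; f(3) = 12; f(4) = 7; f(5) = 0 → root; f(6) = 4; f(7) = 0 → root; f(8) = 12; f(9) = 5; f(10) = 9; f(11) = 1; f(12) = 0 → root.
Roots: {1, 5, 7, 12}.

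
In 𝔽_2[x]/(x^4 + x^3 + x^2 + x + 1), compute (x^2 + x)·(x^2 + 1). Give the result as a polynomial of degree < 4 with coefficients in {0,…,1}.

1

Multiply in 𝔽_2[x]: (x^2 + x)·(x^2 + 1) = x^4 + x^3 + x^2 + x.
Reduce using x^4 ≡ x^3 + x^2 + x + 1 (mod x^4 + x^3 + x^2 + x + 1).
Reduced: 1.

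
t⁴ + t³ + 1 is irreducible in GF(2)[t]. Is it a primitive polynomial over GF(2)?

Yes

Write f(t) = t⁴ + t³ + 1.
|GF(2^4)^×| = 2^4 − 1 = 15. Prime factorization: 15 = 3·5.
f is primitive ⇔ t has order 15 in GF(2)[t]/(f), i.e. t^(15/q) ≠ 1 for each prime q | 15.
t^(5) mod f = t³ + t + 1.
t^(3) mod f = t³.
None equal 1, so t has full order 15; f is primitive.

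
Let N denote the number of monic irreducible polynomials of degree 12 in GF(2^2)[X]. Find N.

1397740

By the necklace-counting formula, N_4(12) = (1/12) Σ_{d|12} μ(12/d)·4^d.
Divisors of 12: 1, 2, 3, 4, 6, 12; μ(12/d) for each: 0, 1, 0, -1, -1, 1.
Σ = 4^2 − 4^4 − 4^6 + 4^12 = 16772880.
N = 16772880/12 = 1397740.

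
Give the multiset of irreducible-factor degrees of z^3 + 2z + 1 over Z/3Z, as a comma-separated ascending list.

Write f(z) = z^3 + 2z + 1.
Roots in Z/3Z: f(0) = 1; f(1) = 1; f(2) = 1.
Complete factorization: f(z) = (z^3 + 2z + 1).
Factor degrees with multiplicity: 3 = 3.

3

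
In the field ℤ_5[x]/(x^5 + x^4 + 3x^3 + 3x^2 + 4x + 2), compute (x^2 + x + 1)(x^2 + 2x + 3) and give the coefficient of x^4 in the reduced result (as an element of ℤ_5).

1

Multiply in ℤ_5[x]: (x^2 + x + 1)·(x^2 + 2x + 3) = x^4 + 3x^3 + x^2 + 3.
Reduced: x^4 + 3x^3 + x^2 + 3.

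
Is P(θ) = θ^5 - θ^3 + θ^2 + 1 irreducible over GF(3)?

Yes

Check for roots in GF(3): P(0) = 1; P(1) = 2; P(2) = 2.
No roots, so no linear factors.
Monic irreducibles of degree 2 over GF(3): θ^2 + 1, θ^2 + θ - 1, θ^2 - θ - 1.
None of them divide P (all give nonzero remainder).
No irreducible factor of degree ≤ 2 exists, so P is irreducible over GF(3).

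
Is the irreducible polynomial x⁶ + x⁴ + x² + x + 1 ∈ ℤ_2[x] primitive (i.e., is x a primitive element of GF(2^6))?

No

Write f(x) = x⁶ + x⁴ + x² + x + 1.
|GF(2^6)^×| = 2^6 − 1 = 63. Prime factorization: 63 = 3^2·7.
f is primitive ⇔ x has order 63 in GF(2)[x]/(f), i.e. x^(63/q) ≠ 1 for each prime q | 63.
x^(21) mod f = 1
x^(9) mod f = x⁴ + x² + x.
Since x^(21) = 1, the order of x divides 21 < 63; not primitive.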